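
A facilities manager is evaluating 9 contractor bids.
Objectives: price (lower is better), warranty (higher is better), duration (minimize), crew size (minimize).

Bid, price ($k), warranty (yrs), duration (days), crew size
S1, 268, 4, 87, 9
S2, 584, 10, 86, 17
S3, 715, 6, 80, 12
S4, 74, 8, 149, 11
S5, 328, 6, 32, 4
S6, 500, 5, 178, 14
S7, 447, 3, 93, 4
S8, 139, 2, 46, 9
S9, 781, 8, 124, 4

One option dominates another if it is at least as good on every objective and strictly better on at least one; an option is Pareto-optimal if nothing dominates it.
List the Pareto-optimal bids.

S1: not dominated.
S2: not dominated (best warranty).
S3: dominated by S5 (price 328≤715, warranty 6≥6, duration 32≤80, crew size 4≤12).
S4: not dominated (best price).
S5: not dominated (best duration).
S6: dominated by S4 (price 74≤500, warranty 8≥5, duration 149≤178, crew size 11≤14).
S7: dominated by S5 (price 328≤447, warranty 6≥3, duration 32≤93, crew size 4≤4).
S8: not dominated.
S9: not dominated.

S1, S2, S4, S5, S8, S9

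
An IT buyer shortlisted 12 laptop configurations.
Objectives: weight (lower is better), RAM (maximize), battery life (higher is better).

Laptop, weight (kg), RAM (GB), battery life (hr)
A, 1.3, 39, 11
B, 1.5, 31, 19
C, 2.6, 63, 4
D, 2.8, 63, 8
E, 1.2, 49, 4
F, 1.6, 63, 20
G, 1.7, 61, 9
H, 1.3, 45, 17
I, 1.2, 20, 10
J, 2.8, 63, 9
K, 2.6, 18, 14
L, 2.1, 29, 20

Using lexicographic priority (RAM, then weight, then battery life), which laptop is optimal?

First maximize RAM: best is 63, kept {C, D, F, J}.
Then minimize weight: best is 1.6, kept {F}.

F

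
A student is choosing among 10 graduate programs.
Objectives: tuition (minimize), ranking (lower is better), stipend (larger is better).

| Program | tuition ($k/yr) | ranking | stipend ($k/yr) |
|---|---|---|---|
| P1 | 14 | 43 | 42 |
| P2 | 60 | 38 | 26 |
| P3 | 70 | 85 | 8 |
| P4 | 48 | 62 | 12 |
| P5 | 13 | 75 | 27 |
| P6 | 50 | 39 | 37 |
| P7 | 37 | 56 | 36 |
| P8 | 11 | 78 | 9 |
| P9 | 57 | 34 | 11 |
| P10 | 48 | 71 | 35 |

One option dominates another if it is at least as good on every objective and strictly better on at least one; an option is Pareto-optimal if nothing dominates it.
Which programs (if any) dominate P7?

P1

P1: tuition 14≤37, ranking 43≤56, stipend 42≥36 — dominates P7.
Others (P2, P3, P4, P5, P6, P8, P9, P10) are each worse than P7 on at least one objective.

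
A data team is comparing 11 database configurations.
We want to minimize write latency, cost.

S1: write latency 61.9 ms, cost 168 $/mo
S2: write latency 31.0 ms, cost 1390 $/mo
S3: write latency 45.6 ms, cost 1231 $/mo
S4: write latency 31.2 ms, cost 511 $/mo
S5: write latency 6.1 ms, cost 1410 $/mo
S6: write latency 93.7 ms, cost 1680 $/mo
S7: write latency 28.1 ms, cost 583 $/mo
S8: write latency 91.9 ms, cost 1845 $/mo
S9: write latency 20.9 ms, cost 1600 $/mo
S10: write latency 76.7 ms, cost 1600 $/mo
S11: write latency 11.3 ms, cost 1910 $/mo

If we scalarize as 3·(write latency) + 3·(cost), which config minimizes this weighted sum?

S1

S1: 3·61.9 + 3·168 = 689.7
S2: 3·31.0 + 3·1390 = 4263.0
S3: 3·45.6 + 3·1231 = 3829.8
S4: 3·31.2 + 3·511 = 1626.6
S5: 3·6.1 + 3·1410 = 4248.3
S6: 3·93.7 + 3·1680 = 5321.1
S7: 3·28.1 + 3·583 = 1833.3
S8: 3·91.9 + 3·1845 = 5810.7
S9: 3·20.9 + 3·1600 = 4862.7
S10: 3·76.7 + 3·1600 = 5030.1
S11: 3·11.3 + 3·1910 = 5763.9
Lowest: S1 at 689.7.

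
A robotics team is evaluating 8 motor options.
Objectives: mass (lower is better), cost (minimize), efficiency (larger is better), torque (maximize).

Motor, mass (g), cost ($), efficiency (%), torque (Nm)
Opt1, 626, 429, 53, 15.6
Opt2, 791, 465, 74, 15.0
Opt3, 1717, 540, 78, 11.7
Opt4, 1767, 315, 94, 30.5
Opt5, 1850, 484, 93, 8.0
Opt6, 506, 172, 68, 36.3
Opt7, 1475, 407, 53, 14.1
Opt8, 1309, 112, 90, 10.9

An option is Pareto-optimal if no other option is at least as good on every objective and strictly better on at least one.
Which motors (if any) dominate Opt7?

Opt6

Opt6: mass 506≤1475, cost 172≤407, efficiency 68≥53, torque 36.3≥14.1 — dominates Opt7.
Others (Opt1, Opt2, Opt3, Opt4, Opt5, Opt8) are each worse than Opt7 on at least one objective.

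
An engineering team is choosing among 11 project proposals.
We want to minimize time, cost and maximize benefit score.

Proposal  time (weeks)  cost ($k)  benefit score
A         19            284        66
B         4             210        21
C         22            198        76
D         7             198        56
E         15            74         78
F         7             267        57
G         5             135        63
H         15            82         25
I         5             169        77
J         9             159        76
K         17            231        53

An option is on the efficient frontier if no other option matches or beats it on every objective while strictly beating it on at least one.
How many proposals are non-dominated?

5

A: dominated by E (time 15≤19, cost 74≤284, benefit score 78≥66).
B: not dominated (best time).
C: dominated by E (time 15≤22, cost 74≤198, benefit score 78≥76).
D: dominated by G (time 5≤7, cost 135≤198, benefit score 63≥56).
E: not dominated (best cost).
F: dominated by G (time 5≤7, cost 135≤267, benefit score 63≥57).
G: not dominated.
H: dominated by E (time 15≤15, cost 74≤82, benefit score 78≥25).
I: not dominated.
J: not dominated.
K: dominated by D (time 7≤17, cost 198≤231, benefit score 56≥53).
Pareto-optimal: B, E, G, I, J → 5.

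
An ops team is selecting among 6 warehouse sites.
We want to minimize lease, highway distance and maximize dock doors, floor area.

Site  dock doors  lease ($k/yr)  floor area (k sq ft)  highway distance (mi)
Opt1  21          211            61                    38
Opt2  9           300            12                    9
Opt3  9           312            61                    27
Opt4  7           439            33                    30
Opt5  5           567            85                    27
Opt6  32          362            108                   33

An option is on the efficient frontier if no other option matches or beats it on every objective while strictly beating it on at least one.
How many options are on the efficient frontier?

5

Opt1: not dominated (best lease).
Opt2: not dominated (best highway distance).
Opt3: not dominated.
Opt4: dominated by Opt3 (dock doors 9≥7, lease 312≤439, floor area 61≥33, highway distance 27≤30).
Opt5: not dominated.
Opt6: not dominated (best dock doors).
Pareto-optimal: Opt1, Opt2, Opt3, Opt5, Opt6 → 5.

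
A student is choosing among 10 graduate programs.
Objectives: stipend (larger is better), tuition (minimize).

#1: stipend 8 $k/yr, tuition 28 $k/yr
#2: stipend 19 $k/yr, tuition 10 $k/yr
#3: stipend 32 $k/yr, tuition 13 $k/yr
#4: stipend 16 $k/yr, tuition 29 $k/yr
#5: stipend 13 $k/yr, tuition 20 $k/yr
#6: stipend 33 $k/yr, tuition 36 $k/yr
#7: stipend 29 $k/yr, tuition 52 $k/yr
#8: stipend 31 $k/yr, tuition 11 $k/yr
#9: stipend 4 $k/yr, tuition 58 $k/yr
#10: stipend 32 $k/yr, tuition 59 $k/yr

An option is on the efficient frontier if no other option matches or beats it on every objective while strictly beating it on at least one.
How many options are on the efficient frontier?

#1: dominated by #2 (stipend 19≥8, tuition 10≤28).
#2: not dominated (best tuition).
#3: not dominated.
#4: dominated by #2 (stipend 19≥16, tuition 10≤29).
#5: dominated by #2 (stipend 19≥13, tuition 10≤20).
#6: not dominated (best stipend).
#7: dominated by #3 (stipend 32≥29, tuition 13≤52).
#8: not dominated.
#9: dominated by #1 (stipend 8≥4, tuition 28≤58).
#10: dominated by #3 (stipend 32≥32, tuition 13≤59).
Pareto-optimal: #2, #3, #6, #8 → 4.

4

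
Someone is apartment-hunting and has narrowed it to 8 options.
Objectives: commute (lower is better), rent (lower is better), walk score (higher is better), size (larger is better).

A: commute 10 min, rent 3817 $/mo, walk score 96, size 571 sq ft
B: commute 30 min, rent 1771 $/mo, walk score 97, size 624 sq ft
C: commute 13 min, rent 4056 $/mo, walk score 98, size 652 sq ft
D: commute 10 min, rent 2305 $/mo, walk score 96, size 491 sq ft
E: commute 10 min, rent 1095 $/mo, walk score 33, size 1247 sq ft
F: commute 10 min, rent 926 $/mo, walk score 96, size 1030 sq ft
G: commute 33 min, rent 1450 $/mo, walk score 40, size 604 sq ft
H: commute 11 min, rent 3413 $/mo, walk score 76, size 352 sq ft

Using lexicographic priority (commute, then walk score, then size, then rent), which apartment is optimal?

First minimize commute: best is 10, kept {A, D, E, F}.
Then maximize walk score: best is 96, kept {A, D, F}.
Then maximize size: best is 1030, kept {F}.

F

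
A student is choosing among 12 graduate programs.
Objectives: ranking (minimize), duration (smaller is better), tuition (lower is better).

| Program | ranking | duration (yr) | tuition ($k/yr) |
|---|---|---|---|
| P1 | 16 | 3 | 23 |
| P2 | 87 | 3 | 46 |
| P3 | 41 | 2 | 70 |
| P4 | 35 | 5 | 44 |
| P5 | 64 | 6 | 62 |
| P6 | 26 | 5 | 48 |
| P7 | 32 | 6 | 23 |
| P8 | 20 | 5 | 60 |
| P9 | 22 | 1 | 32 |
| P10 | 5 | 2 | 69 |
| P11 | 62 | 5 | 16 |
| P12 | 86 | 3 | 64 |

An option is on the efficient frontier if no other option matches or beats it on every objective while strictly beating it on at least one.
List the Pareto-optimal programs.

P1: not dominated.
P2: dominated by P1 (ranking 16≤87, duration 3≤3, tuition 23≤46).
P3: dominated by P9 (ranking 22≤41, duration 1≤2, tuition 32≤70).
P4: dominated by P1 (ranking 16≤35, duration 3≤5, tuition 23≤44).
P5: dominated by P1 (ranking 16≤64, duration 3≤6, tuition 23≤62).
P6: dominated by P1 (ranking 16≤26, duration 3≤5, tuition 23≤48).
P7: dominated by P1 (ranking 16≤32, duration 3≤6, tuition 23≤23).
P8: dominated by P1 (ranking 16≤20, duration 3≤5, tuition 23≤60).
P9: not dominated (best duration).
P10: not dominated (best ranking).
P11: not dominated (best tuition).
P12: dominated by P1 (ranking 16≤86, duration 3≤3, tuition 23≤64).

P1, P9, P10, P11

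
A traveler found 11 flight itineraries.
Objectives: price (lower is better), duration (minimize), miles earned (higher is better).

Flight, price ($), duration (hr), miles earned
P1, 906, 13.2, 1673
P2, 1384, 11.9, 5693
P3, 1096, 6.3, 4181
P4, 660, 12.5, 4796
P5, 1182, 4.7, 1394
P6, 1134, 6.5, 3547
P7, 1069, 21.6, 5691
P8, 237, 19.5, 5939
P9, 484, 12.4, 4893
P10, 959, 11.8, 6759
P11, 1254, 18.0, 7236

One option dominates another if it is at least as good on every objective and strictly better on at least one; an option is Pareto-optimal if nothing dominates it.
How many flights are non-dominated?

P1: dominated by P4 (price 660≤906, duration 12.5≤13.2, miles earned 4796≥1673).
P2: dominated by P10 (price 959≤1384, duration 11.8≤11.9, miles earned 6759≥5693).
P3: not dominated.
P4: dominated by P9 (price 484≤660, duration 12.4≤12.5, miles earned 4893≥4796).
P5: not dominated (best duration).
P6: dominated by P3 (price 1096≤1134, duration 6.3≤6.5, miles earned 4181≥3547).
P7: dominated by P8 (price 237≤1069, duration 19.5≤21.6, miles earned 5939≥5691).
P8: not dominated (best price).
P9: not dominated.
P10: not dominated.
P11: not dominated (best miles earned).
Pareto-optimal: P3, P5, P8, P9, P10, P11 → 6.

6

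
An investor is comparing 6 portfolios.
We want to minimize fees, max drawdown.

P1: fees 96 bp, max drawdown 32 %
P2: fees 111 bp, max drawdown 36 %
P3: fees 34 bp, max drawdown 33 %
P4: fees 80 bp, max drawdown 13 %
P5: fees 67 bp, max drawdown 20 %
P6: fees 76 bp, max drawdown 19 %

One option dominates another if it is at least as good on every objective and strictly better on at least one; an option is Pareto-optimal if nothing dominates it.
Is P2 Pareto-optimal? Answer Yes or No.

No

P1 vs P2: fees 96≤111, max drawdown 32≤36 — P1 is at least as good on every objective and strictly better on at least one, so P1 dominates P2.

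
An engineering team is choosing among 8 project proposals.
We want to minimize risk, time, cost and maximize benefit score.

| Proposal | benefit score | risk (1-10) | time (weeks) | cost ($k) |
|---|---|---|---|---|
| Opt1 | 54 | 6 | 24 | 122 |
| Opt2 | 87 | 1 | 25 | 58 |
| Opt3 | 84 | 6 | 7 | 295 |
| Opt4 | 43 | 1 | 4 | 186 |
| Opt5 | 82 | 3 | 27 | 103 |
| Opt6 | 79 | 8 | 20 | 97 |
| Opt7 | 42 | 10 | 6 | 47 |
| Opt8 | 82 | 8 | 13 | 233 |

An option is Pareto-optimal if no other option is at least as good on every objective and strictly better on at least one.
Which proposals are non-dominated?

Opt1, Opt2, Opt3, Opt4, Opt6, Opt7, Opt8

Opt1: not dominated.
Opt2: not dominated (best benefit score).
Opt3: not dominated.
Opt4: not dominated (best time).
Opt5: dominated by Opt2 (benefit score 87≥82, risk 1≤3, time 25≤27, cost 58≤103).
Opt6: not dominated.
Opt7: not dominated (best cost).
Opt8: not dominated.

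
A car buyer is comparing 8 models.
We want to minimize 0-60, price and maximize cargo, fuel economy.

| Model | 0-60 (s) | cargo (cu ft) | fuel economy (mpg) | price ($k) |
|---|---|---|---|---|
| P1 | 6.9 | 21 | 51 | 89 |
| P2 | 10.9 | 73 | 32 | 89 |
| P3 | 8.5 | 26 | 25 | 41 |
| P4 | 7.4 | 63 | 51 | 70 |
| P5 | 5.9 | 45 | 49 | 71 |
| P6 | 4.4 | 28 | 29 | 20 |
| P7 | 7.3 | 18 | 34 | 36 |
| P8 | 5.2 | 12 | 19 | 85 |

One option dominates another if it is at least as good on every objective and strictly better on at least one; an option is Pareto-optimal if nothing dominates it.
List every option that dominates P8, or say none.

P6

P6: 0-60 4.4≤5.2, cargo 28≥12, fuel economy 29≥19, price 20≤85 — dominates P8.
Others (P1, P2, P3, P4, P5, P7) are each worse than P8 on at least one objective.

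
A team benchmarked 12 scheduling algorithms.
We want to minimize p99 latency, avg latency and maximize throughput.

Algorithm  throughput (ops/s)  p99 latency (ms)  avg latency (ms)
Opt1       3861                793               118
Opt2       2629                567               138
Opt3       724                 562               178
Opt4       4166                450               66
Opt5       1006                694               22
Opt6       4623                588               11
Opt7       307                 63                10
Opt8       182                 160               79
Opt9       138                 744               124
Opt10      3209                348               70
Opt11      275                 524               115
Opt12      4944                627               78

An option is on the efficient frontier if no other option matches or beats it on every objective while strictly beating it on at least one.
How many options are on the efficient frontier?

Opt1: dominated by Opt4 (throughput 4166≥3861, p99 latency 450≤793, avg latency 66≤118).
Opt2: dominated by Opt4 (throughput 4166≥2629, p99 latency 450≤567, avg latency 66≤138).
Opt3: dominated by Opt4 (throughput 4166≥724, p99 latency 450≤562, avg latency 66≤178).
Opt4: not dominated.
Opt5: dominated by Opt6 (throughput 4623≥1006, p99 latency 588≤694, avg latency 11≤22).
Opt6: not dominated.
Opt7: not dominated (best p99 latency).
Opt8: dominated by Opt7 (throughput 307≥182, p99 latency 63≤160, avg latency 10≤79).
Opt9: dominated by Opt4 (throughput 4166≥138, p99 latency 450≤744, avg latency 66≤124).
Opt10: not dominated.
Opt11: dominated by Opt4 (throughput 4166≥275, p99 latency 450≤524, avg latency 66≤115).
Opt12: not dominated (best throughput).
Pareto-optimal: Opt4, Opt6, Opt7, Opt10, Opt12 → 5.

5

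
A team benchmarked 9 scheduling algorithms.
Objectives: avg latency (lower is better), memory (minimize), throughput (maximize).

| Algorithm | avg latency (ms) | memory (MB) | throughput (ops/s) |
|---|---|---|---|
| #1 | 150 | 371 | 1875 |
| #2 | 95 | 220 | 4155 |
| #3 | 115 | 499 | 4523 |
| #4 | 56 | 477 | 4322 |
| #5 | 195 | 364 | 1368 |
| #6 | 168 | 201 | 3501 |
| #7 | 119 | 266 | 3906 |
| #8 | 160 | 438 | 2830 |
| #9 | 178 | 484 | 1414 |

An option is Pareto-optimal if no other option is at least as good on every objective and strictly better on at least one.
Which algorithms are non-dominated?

#2, #3, #4, #6

#1: dominated by #2 (avg latency 95≤150, memory 220≤371, throughput 4155≥1875).
#2: not dominated.
#3: not dominated (best throughput).
#4: not dominated (best avg latency).
#5: dominated by #2 (avg latency 95≤195, memory 220≤364, throughput 4155≥1368).
#6: not dominated (best memory).
#7: dominated by #2 (avg latency 95≤119, memory 220≤266, throughput 4155≥3906).
#8: dominated by #2 (avg latency 95≤160, memory 220≤438, throughput 4155≥2830).
#9: dominated by #1 (avg latency 150≤178, memory 371≤484, throughput 1875≥1414).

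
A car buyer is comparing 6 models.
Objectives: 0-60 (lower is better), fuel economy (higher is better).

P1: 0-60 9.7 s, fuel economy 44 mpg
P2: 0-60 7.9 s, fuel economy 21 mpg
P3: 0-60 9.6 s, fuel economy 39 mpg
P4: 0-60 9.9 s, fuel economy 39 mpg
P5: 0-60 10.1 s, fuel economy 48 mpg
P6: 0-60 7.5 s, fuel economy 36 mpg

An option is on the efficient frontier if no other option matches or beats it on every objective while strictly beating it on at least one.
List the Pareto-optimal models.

P1, P3, P5, P6

P1: not dominated.
P2: dominated by P6 (0-60 7.5≤7.9, fuel economy 36≥21).
P3: not dominated.
P4: dominated by P1 (0-60 9.7≤9.9, fuel economy 44≥39).
P5: not dominated (best fuel economy).
P6: not dominated (best 0-60).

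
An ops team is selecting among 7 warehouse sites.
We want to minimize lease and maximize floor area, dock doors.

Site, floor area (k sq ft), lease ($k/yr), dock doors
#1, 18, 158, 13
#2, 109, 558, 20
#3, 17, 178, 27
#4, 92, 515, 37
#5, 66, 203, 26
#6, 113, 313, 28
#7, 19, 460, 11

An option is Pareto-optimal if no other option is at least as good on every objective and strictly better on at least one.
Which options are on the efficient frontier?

#1: not dominated (best lease).
#2: dominated by #6 (floor area 113≥109, lease 313≤558, dock doors 28≥20).
#3: not dominated.
#4: not dominated (best dock doors).
#5: not dominated.
#6: not dominated (best floor area).
#7: dominated by #5 (floor area 66≥19, lease 203≤460, dock doors 26≥11).

#1, #3, #4, #5, #6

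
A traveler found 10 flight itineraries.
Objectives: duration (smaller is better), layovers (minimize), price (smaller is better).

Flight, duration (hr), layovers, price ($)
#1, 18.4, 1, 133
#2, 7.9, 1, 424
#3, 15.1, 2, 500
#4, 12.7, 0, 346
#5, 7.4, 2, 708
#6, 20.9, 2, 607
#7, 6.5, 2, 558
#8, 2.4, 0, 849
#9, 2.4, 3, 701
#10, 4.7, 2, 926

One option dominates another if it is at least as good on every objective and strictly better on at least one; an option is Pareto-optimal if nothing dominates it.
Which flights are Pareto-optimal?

#1, #2, #4, #7, #8, #9

#1: not dominated (best price).
#2: not dominated.
#3: dominated by #2 (duration 7.9≤15.1, layovers 1≤2, price 424≤500).
#4: not dominated.
#5: dominated by #7 (duration 6.5≤7.4, layovers 2≤2, price 558≤708).
#6: dominated by #1 (duration 18.4≤20.9, layovers 1≤2, price 133≤607).
#7: not dominated.
#8: not dominated.
#9: not dominated.
#10: dominated by #8 (duration 2.4≤4.7, layovers 0≤2, price 849≤926).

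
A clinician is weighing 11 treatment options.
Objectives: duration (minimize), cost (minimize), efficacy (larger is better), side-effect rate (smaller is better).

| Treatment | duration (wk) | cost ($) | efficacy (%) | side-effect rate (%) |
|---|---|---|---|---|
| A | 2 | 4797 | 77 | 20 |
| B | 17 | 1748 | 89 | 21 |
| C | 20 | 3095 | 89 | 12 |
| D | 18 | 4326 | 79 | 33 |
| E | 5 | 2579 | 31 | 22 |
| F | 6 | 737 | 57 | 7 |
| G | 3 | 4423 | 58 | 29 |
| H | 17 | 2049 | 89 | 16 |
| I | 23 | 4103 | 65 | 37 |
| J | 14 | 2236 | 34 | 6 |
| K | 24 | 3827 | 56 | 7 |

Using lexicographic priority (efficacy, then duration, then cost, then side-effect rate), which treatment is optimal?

First maximize efficacy: best is 89, kept {B, C, H}.
Then minimize duration: best is 17, kept {B, H}.
Then minimize cost: best is 1748, kept {B}.

B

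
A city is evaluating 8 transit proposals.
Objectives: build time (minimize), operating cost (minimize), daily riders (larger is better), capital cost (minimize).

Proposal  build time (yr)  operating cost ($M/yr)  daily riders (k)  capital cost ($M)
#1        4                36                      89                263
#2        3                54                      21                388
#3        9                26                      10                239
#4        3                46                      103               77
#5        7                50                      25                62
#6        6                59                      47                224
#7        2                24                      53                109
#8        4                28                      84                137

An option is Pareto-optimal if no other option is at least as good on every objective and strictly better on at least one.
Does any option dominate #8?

No

#1: worse on operating cost (36 vs 28).
#2: worse on operating cost (54 vs 28).
#3: worse on build time (9 vs 4).
#4: worse on operating cost (46 vs 28).
#5: worse on build time (7 vs 4).
#6: worse on build time (6 vs 4).
#7: worse on daily riders (53 vs 84).
No option is at least as good as #8 on every objective and strictly better on one.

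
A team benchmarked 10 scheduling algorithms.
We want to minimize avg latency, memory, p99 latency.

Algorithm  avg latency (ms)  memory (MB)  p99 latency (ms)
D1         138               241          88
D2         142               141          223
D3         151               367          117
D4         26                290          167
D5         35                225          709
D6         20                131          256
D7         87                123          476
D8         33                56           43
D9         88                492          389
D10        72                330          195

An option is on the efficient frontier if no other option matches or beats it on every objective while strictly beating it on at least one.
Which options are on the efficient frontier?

D4, D6, D8

D1: dominated by D8 (avg latency 33≤138, memory 56≤241, p99 latency 43≤88).
D2: dominated by D8 (avg latency 33≤142, memory 56≤141, p99 latency 43≤223).
D3: dominated by D1 (avg latency 138≤151, memory 241≤367, p99 latency 88≤117).
D4: not dominated.
D5: dominated by D6 (avg latency 20≤35, memory 131≤225, p99 latency 256≤709).
D6: not dominated (best avg latency).
D7: dominated by D8 (avg latency 33≤87, memory 56≤123, p99 latency 43≤476).
D8: not dominated (best memory).
D9: dominated by D4 (avg latency 26≤88, memory 290≤492, p99 latency 167≤389).
D10: dominated by D4 (avg latency 26≤72, memory 290≤330, p99 latency 167≤195).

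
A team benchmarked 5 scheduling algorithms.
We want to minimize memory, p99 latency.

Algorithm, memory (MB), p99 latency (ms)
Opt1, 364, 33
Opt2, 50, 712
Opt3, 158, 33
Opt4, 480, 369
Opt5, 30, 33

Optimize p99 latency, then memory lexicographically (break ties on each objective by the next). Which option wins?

Opt5

First minimize p99 latency: best is 33, kept {Opt1, Opt3, Opt5}.
Then minimize memory: best is 30, kept {Opt5}.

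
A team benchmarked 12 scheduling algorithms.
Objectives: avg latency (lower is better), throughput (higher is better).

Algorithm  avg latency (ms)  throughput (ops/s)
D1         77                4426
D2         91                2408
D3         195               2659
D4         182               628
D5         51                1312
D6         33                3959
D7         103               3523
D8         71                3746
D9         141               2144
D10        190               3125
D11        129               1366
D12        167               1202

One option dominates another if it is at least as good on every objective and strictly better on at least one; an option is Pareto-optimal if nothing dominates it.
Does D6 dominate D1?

No

D6 vs D1: D6 is worse on throughput (3959 vs 4426), so it does not dominate D1.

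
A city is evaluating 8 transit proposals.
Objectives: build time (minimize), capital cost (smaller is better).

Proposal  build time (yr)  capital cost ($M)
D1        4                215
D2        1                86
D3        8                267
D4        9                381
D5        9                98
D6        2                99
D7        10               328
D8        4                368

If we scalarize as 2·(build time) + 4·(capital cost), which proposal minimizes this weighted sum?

D2

D1: 2·4 + 4·215 = 868
D2: 2·1 + 4·86 = 346
D3: 2·8 + 4·267 = 1084
D4: 2·9 + 4·381 = 1542
D5: 2·9 + 4·98 = 410
D6: 2·2 + 4·99 = 400
D7: 2·10 + 4·328 = 1332
D8: 2·4 + 4·368 = 1480
Lowest: D2 at 346.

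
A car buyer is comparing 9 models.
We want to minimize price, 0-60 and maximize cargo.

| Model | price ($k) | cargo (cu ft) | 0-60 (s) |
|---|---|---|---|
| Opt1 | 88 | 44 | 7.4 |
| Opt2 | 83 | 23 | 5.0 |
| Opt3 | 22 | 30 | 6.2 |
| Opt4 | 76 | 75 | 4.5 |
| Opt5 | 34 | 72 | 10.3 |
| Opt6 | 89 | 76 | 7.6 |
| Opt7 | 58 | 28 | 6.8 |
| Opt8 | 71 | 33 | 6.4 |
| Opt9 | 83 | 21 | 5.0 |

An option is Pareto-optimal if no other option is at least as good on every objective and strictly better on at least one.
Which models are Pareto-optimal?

Opt3, Opt4, Opt5, Opt6, Opt8

Opt1: dominated by Opt4 (price 76≤88, cargo 75≥44, 0-60 4.5≤7.4).
Opt2: dominated by Opt4 (price 76≤83, cargo 75≥23, 0-60 4.5≤5.0).
Opt3: not dominated (best price).
Opt4: not dominated (best 0-60).
Opt5: not dominated.
Opt6: not dominated (best cargo).
Opt7: dominated by Opt3 (price 22≤58, cargo 30≥28, 0-60 6.2≤6.8).
Opt8: not dominated.
Opt9: dominated by Opt2 (price 83≤83, cargo 23≥21, 0-60 5.0≤5.0).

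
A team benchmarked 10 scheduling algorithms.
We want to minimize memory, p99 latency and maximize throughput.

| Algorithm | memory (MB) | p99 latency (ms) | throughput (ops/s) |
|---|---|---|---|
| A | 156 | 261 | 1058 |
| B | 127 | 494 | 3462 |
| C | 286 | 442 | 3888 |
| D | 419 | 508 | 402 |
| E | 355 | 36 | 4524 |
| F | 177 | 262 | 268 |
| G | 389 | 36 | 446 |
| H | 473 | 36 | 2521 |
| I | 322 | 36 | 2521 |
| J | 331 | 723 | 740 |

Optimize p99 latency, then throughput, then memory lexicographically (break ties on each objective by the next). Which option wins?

First minimize p99 latency: best is 36, kept {E, G, H, I}.
Then maximize throughput: best is 4524, kept {E}.

E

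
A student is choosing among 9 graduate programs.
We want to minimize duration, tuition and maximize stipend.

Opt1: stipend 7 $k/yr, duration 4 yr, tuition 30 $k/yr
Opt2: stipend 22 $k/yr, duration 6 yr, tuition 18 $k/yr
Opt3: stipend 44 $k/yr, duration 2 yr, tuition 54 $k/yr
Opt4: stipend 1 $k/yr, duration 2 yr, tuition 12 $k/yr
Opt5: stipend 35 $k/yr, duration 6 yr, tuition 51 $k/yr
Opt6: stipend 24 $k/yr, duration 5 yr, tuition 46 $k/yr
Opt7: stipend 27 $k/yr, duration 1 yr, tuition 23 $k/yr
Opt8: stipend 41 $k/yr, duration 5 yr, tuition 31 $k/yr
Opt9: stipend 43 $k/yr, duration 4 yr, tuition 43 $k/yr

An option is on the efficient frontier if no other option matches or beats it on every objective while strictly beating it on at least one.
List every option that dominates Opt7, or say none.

Opt1: worse on stipend (7 vs 27).
Opt2: worse on stipend (22 vs 27).
Opt3: worse on duration (2 vs 1).
Opt4: worse on stipend (1 vs 27).
Opt5: worse on duration (6 vs 1).
Opt6: worse on stipend (24 vs 27).
Opt8: worse on duration (5 vs 1).
Opt9: worse on duration (4 vs 1).
No option dominates Opt7.

none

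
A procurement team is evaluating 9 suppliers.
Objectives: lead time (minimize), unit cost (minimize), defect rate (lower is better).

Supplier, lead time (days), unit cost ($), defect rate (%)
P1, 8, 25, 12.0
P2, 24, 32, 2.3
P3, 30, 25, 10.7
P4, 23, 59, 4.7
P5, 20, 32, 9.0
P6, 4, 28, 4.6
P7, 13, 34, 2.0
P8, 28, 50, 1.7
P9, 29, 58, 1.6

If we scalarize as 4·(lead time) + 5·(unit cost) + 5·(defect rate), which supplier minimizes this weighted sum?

P1: 4·8 + 5·25 + 5·12.0 = 217.0
P2: 4·24 + 5·32 + 5·2.3 = 267.5
P3: 4·30 + 5·25 + 5·10.7 = 298.5
P4: 4·23 + 5·59 + 5·4.7 = 410.5
P5: 4·20 + 5·32 + 5·9.0 = 285.0
P6: 4·4 + 5·28 + 5·4.6 = 179.0
P7: 4·13 + 5·34 + 5·2.0 = 232.0
P8: 4·28 + 5·50 + 5·1.7 = 370.5
P9: 4·29 + 5·58 + 5·1.6 = 414.0
Lowest: P6 at 179.0.

P6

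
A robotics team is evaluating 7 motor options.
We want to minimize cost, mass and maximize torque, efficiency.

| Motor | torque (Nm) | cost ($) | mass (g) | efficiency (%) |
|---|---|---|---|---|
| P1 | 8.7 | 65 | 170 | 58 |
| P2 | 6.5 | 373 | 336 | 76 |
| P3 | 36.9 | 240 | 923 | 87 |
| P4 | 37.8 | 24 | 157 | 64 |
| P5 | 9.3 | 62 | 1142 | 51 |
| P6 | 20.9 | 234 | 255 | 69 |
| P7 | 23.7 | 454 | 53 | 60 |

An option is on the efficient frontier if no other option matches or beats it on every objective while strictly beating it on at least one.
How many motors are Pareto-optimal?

5

P1: dominated by P4 (torque 37.8≥8.7, cost 24≤65, mass 157≤170, efficiency 64≥58).
P2: not dominated.
P3: not dominated (best efficiency).
P4: not dominated (best torque).
P5: dominated by P4 (torque 37.8≥9.3, cost 24≤62, mass 157≤1142, efficiency 64≥51).
P6: not dominated.
P7: not dominated (best mass).
Pareto-optimal: P2, P3, P4, P6, P7 → 5.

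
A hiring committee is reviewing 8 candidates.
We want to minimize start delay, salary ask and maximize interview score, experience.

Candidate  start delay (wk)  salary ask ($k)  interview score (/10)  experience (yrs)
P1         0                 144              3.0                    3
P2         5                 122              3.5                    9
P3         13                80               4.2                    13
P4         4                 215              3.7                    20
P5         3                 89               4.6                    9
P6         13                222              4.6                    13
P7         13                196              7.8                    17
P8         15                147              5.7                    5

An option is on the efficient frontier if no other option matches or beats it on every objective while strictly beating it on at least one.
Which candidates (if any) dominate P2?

P5

P5: start delay 3≤5, salary ask 89≤122, interview score 4.6≥3.5, experience 9≥9 — dominates P2.
Others (P1, P3, P4, P6, P7, P8) are each worse than P2 on at least one objective.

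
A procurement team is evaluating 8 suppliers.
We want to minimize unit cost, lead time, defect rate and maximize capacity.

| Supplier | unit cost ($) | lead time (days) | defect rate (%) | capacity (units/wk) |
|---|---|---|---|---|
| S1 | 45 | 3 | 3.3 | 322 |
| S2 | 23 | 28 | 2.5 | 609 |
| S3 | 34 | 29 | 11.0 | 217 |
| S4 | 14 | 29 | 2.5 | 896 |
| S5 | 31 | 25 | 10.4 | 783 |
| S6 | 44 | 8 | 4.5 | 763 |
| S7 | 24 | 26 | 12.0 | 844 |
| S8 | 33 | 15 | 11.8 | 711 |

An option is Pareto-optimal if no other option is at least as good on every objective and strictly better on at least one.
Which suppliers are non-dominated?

S1: not dominated (best lead time).
S2: not dominated.
S3: dominated by S2 (unit cost 23≤34, lead time 28≤29, defect rate 2.5≤11.0, capacity 609≥217).
S4: not dominated (best unit cost).
S5: not dominated.
S6: not dominated.
S7: not dominated.
S8: not dominated.

S1, S2, S4, S5, S6, S7, S8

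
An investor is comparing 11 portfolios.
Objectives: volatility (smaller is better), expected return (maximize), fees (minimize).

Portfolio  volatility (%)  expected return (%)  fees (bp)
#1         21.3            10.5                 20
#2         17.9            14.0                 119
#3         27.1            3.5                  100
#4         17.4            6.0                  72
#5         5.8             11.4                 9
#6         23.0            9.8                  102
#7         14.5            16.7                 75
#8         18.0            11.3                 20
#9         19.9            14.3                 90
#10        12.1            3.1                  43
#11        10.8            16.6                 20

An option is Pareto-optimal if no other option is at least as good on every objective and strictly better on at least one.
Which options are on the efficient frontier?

#1: dominated by #5 (volatility 5.8≤21.3, expected return 11.4≥10.5, fees 9≤20).
#2: dominated by #7 (volatility 14.5≤17.9, expected return 16.7≥14.0, fees 75≤119).
#3: dominated by #1 (volatility 21.3≤27.1, expected return 10.5≥3.5, fees 20≤100).
#4: dominated by #5 (volatility 5.8≤17.4, expected return 11.4≥6.0, fees 9≤72).
#5: not dominated (best volatility).
#6: dominated by #1 (volatility 21.3≤23.0, expected return 10.5≥9.8, fees 20≤102).
#7: not dominated (best expected return).
#8: dominated by #5 (volatility 5.8≤18.0, expected return 11.4≥11.3, fees 9≤20).
#9: dominated by #7 (volatility 14.5≤19.9, expected return 16.7≥14.3, fees 75≤90).
#10: dominated by #5 (volatility 5.8≤12.1, expected return 11.4≥3.1, fees 9≤43).
#11: not dominated.

#5, #7, #11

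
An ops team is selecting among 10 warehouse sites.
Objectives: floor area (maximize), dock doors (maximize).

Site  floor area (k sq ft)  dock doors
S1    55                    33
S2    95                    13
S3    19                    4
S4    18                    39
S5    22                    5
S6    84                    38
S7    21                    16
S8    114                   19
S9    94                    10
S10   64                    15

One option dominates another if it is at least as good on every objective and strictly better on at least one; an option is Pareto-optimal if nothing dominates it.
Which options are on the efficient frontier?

S1: dominated by S6 (floor area 84≥55, dock doors 38≥33).
S2: dominated by S8 (floor area 114≥95, dock doors 19≥13).
S3: dominated by S1 (floor area 55≥19, dock doors 33≥4).
S4: not dominated (best dock doors).
S5: dominated by S1 (floor area 55≥22, dock doors 33≥5).
S6: not dominated.
S7: dominated by S1 (floor area 55≥21, dock doors 33≥16).
S8: not dominated (best floor area).
S9: dominated by S2 (floor area 95≥94, dock doors 13≥10).
S10: dominated by S6 (floor area 84≥64, dock doors 38≥15).

S4, S6, S8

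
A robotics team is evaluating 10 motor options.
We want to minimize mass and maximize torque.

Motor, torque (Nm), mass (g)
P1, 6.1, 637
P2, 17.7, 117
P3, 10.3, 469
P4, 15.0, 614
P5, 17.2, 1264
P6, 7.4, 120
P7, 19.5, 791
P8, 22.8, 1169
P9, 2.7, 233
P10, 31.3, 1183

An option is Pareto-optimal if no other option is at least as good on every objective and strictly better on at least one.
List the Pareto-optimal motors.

P2, P7, P8, P10

P1: dominated by P2 (torque 17.7≥6.1, mass 117≤637).
P2: not dominated (best mass).
P3: dominated by P2 (torque 17.7≥10.3, mass 117≤469).
P4: dominated by P2 (torque 17.7≥15.0, mass 117≤614).
P5: dominated by P2 (torque 17.7≥17.2, mass 117≤1264).
P6: dominated by P2 (torque 17.7≥7.4, mass 117≤120).
P7: not dominated.
P8: not dominated.
P9: dominated by P2 (torque 17.7≥2.7, mass 117≤233).
P10: not dominated (best torque).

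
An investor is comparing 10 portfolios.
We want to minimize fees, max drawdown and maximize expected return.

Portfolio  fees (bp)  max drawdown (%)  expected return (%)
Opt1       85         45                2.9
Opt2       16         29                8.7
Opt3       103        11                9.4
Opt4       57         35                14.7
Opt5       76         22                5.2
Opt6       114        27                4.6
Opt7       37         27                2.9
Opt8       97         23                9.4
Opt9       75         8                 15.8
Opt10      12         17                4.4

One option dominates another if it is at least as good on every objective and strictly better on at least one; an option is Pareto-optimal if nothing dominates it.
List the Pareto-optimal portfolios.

Opt2, Opt4, Opt9, Opt10

Opt1: dominated by Opt2 (fees 16≤85, max drawdown 29≤45, expected return 8.7≥2.9).
Opt2: not dominated.
Opt3: dominated by Opt9 (fees 75≤103, max drawdown 8≤11, expected return 15.8≥9.4).
Opt4: not dominated.
Opt5: dominated by Opt9 (fees 75≤76, max drawdown 8≤22, expected return 15.8≥5.2).
Opt6: dominated by Opt3 (fees 103≤114, max drawdown 11≤27, expected return 9.4≥4.6).
Opt7: dominated by Opt10 (fees 12≤37, max drawdown 17≤27, expected return 4.4≥2.9).
Opt8: dominated by Opt9 (fees 75≤97, max drawdown 8≤23, expected return 15.8≥9.4).
Opt9: not dominated (best max drawdown).
Opt10: not dominated (best fees).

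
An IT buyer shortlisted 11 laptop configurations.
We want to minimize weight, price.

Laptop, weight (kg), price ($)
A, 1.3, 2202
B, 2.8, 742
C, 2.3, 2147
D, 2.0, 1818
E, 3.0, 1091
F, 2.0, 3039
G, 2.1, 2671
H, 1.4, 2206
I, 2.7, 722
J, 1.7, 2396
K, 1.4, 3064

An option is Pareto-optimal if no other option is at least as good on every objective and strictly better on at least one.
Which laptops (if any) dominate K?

A: weight 1.3≤1.4, price 2202≤3064 — dominates K.
H: weight 1.4≤1.4, price 2206≤3064 — dominates K.
Others (B, C, D, E, F, G, I, J) are each worse than K on at least one objective.

A, H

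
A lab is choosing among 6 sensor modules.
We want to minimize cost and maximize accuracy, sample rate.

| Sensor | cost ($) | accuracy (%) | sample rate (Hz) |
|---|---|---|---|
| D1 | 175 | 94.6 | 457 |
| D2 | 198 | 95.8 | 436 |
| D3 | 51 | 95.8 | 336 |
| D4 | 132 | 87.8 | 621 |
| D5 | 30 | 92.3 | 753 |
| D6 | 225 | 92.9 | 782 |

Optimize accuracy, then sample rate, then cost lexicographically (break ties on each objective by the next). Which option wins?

D2

First maximize accuracy: best is 95.8, kept {D2, D3}.
Then maximize sample rate: best is 436, kept {D2}.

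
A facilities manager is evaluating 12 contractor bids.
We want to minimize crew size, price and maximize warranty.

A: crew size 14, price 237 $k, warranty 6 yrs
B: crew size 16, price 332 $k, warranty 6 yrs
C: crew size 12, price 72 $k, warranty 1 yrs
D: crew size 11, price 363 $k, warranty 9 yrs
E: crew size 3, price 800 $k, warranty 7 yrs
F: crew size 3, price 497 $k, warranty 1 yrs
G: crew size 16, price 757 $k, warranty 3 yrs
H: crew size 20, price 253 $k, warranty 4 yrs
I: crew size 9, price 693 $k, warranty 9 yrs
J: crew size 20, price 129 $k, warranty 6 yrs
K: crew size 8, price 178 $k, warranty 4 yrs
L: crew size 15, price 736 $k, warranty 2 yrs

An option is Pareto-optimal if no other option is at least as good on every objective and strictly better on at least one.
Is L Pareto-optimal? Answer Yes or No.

No

A vs L: crew size 14≤15, price 237≤736, warranty 6≥2 — A is at least as good on every objective and strictly better on at least one, so A dominates L.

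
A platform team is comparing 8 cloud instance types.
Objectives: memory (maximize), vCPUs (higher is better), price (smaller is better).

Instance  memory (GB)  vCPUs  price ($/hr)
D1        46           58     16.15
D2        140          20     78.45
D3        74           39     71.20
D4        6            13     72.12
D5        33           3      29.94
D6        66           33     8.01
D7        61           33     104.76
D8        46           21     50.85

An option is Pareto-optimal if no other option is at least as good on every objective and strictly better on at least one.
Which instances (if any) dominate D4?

D1: memory 46≥6, vCPUs 58≥13, price 16.15≤72.12 — dominates D4.
D3: memory 74≥6, vCPUs 39≥13, price 71.20≤72.12 — dominates D4.
D6: memory 66≥6, vCPUs 33≥13, price 8.01≤72.12 — dominates D4.
D8: memory 46≥6, vCPUs 21≥13, price 50.85≤72.12 — dominates D4.
Others (D2, D5, D7) are each worse than D4 on at least one objective.

D1, D3, D6, D8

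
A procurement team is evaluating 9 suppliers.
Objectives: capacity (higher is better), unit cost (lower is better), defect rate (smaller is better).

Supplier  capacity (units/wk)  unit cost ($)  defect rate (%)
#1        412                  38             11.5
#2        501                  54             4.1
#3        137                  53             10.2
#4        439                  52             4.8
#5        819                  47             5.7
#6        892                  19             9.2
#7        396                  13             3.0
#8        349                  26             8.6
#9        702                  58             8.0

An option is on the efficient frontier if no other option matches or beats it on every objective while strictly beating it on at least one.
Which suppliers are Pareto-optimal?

#2, #4, #5, #6, #7

#1: dominated by #6 (capacity 892≥412, unit cost 19≤38, defect rate 9.2≤11.5).
#2: not dominated.
#3: dominated by #4 (capacity 439≥137, unit cost 52≤53, defect rate 4.8≤10.2).
#4: not dominated.
#5: not dominated.
#6: not dominated (best capacity).
#7: not dominated (best unit cost).
#8: dominated by #7 (capacity 396≥349, unit cost 13≤26, defect rate 3.0≤8.6).
#9: dominated by #5 (capacity 819≥702, unit cost 47≤58, defect rate 5.7≤8.0).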